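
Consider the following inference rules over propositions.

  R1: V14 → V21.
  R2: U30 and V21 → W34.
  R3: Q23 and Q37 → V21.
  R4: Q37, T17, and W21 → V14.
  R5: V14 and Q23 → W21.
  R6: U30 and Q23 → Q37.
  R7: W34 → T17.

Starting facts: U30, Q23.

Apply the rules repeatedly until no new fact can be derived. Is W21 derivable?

W21 would need V14 and Q23 (R5), but V14 is never established.

No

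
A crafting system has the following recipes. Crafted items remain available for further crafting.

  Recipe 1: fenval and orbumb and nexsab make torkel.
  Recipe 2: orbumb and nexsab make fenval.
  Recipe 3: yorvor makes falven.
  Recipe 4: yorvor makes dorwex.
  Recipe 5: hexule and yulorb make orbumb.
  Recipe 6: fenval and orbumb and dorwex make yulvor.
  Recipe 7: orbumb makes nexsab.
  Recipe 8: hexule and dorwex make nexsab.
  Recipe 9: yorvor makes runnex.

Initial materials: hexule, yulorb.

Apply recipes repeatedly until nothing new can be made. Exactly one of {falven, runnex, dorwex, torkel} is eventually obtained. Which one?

torkel

Using Recipe 5, hexule and yulorb make orbumb.
Using Recipe 7, orbumb makes nexsab.
Using Recipe 2, orbumb and nexsab make fenval.
Using Recipe 1, fenval, orbumb, and nexsab make torkel.
falven would need yorvor (Recipe 3), but yorvor is never obtained. dorwex would need yorvor (Recipe 4), but yorvor is never obtained. runnex would need yorvor (Recipe 9), but yorvor is never obtained.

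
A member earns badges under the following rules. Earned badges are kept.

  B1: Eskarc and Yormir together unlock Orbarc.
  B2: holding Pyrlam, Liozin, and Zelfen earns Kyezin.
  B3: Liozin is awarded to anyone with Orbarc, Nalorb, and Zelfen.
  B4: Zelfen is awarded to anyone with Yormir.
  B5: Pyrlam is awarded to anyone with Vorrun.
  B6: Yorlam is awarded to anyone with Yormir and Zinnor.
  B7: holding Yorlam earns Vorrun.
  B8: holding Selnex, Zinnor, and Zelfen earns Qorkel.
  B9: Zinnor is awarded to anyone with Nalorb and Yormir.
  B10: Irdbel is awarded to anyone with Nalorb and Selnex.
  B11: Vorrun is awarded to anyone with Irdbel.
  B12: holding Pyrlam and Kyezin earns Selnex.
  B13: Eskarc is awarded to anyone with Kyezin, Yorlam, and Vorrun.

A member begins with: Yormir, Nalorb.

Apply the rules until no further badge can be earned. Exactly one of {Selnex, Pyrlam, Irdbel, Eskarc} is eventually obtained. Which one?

With Nalorb and Yormir, Zinnor is earned (B9).
With Yormir and Zinnor, Yorlam is earned (B6).
With Yorlam, Vorrun is earned (B7).
With Vorrun, Pyrlam is earned (B5).
Eskarc would need Kyezin, Yorlam, and Vorrun (B13), but Kyezin is never earned. Selnex would need Pyrlam and Kyezin (B12), but Kyezin is never earned. Irdbel would need Nalorb and Selnex (B10), but Selnex is never earned.

Pyrlam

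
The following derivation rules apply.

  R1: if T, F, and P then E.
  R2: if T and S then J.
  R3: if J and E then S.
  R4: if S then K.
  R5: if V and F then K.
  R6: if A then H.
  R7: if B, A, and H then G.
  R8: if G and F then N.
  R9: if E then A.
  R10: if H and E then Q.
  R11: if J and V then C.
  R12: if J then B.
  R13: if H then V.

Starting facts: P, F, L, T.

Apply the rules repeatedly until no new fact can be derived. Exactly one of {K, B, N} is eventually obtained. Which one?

From T, F, and P, R1 gives E.
E holds, so A follows (R9).
From A, R6 gives H.
H holds, so V follows (R13).
V and F hold, so K follows (R5).
B would need J (R12), but J is never established. N would need G and F (R8), but G is never established.

K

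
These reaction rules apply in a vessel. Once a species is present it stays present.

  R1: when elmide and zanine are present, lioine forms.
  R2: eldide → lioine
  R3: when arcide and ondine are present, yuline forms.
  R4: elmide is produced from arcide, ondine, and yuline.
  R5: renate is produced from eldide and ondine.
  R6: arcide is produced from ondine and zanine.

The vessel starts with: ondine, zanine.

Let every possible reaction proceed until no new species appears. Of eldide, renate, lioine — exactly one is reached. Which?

ondine and zanine present → arcide forms (R6).
arcide and ondine present → yuline forms (R3).
arcide, ondine, and yuline present → elmide forms (R4).
elmide and zanine present → lioine forms (R1).
No rule produces eldide, and it is not given. renate would need eldide and ondine (R5), but eldide never forms.

lioine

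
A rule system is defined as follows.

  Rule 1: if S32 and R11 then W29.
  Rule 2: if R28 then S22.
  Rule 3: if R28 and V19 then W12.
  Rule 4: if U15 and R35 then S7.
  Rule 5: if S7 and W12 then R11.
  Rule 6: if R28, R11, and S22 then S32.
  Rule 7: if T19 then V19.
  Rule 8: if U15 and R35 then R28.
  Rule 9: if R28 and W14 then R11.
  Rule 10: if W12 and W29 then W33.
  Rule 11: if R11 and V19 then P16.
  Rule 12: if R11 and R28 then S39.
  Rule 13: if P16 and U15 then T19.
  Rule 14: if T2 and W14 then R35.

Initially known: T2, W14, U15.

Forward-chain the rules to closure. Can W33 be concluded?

No

W33 would need W12 and W29 (Rule 10), but W12 is never established.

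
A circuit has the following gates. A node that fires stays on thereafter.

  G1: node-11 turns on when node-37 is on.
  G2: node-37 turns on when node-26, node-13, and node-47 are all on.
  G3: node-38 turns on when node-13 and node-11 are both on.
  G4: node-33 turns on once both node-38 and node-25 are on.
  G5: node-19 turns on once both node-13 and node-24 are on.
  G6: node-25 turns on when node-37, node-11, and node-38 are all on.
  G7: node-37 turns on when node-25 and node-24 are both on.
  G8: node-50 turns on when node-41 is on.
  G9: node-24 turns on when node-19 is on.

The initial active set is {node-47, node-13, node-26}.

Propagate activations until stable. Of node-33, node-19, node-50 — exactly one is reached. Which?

node-33

G2: node-26, node-13, and node-47 on → node-37 on.
G1: node-37 on → node-11 on.
G3: node-13 and node-11 on → node-38 on.
G6: node-37, node-11, and node-38 on → node-25 on.
G4: node-38 and node-25 on → node-33 on.
node-19 would need node-13 and node-24 (G5), but node-24 never turns on. node-50 would need node-41 (G8), but node-41 never turns on.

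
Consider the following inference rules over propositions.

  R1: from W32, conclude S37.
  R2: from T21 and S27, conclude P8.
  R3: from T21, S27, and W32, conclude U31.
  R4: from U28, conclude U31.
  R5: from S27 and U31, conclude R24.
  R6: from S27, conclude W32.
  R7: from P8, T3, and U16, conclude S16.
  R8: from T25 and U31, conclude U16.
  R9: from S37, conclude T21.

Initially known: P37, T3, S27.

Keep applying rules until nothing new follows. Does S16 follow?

No

S16 would need P8, T3, and U16 (R7), but U16 is never established.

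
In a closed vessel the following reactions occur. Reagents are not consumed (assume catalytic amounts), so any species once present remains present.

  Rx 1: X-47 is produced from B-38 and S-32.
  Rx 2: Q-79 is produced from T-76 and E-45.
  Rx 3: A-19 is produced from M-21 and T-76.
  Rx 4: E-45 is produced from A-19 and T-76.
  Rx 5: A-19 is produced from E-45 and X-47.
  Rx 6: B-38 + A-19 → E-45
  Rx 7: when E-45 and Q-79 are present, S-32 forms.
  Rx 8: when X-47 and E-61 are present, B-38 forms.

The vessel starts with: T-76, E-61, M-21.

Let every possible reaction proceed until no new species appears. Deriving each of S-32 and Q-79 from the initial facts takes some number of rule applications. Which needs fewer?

Q-79: M-21 and T-76 present → A-19 forms (Rx 3). A-19 and T-76 present → E-45 forms (Rx 4). T-76 and E-45 present → Q-79 forms (Rx 2). [3 rule applications]
S-32: M-21 and T-76 present → A-19 forms (Rx 3). A-19 and T-76 present → E-45 forms (Rx 4). T-76 and E-45 present → Q-79 forms (Rx 2). E-45 and Q-79 present → S-32 forms (Rx 7). [4 rule applications]
Q-79 needs fewer.

Q-79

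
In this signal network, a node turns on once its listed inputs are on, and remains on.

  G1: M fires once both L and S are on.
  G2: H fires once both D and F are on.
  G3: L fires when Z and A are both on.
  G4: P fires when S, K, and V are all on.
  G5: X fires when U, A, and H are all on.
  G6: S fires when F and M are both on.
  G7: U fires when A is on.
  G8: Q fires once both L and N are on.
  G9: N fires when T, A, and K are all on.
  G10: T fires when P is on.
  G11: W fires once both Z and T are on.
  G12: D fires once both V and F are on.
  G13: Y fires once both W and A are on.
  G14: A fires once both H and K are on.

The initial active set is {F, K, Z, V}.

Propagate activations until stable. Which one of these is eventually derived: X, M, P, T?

G12: V and F on → D on.
D and F are on, so H fires (G2).
H and K are on, so A fires (G14).
G7: A on → U on.
U, A, and H are on, so X fires (G5).
P would need S, K, and V (G4), but S never turns on. T would need P (G10), but P never turns on. M would need L and S (G1), but S never turns on.

X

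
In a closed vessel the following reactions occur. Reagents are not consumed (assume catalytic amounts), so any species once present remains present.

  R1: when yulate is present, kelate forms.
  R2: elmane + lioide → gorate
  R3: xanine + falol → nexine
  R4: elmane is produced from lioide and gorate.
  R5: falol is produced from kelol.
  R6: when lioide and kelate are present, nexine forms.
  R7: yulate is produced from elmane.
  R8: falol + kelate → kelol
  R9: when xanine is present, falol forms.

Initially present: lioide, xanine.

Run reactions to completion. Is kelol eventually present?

No

kelol would need falol and kelate (R8), but kelate never forms.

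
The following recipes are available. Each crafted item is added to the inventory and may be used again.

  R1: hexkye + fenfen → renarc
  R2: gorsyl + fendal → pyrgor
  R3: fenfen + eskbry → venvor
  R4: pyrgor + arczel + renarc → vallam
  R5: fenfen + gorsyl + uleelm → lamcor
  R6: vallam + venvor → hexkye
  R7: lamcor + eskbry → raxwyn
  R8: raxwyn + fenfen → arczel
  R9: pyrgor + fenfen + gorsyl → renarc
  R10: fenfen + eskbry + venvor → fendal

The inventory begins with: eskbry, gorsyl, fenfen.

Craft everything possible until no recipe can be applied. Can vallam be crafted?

No

vallam would need pyrgor, arczel, and renarc (R4), but arczel is never obtained.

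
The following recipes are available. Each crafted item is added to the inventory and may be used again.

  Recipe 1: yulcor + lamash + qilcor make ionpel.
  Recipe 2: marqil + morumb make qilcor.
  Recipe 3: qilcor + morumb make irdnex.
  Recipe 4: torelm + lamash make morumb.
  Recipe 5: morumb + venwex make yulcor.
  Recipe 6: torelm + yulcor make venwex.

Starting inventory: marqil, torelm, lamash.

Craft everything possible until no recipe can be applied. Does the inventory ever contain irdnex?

Yes

Using Recipe 4, torelm and lamash make morumb.
Using Recipe 2, marqil and morumb make qilcor.
Using Recipe 3, qilcor and morumb make irdnex.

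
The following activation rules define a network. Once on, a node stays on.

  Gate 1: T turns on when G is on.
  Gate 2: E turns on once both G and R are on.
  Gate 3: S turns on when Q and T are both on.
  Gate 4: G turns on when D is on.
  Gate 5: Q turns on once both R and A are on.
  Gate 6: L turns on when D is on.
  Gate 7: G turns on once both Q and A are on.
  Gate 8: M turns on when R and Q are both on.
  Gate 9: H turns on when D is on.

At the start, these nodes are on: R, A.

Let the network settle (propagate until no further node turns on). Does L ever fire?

No

L would need D (Gate 6), but D never turns on.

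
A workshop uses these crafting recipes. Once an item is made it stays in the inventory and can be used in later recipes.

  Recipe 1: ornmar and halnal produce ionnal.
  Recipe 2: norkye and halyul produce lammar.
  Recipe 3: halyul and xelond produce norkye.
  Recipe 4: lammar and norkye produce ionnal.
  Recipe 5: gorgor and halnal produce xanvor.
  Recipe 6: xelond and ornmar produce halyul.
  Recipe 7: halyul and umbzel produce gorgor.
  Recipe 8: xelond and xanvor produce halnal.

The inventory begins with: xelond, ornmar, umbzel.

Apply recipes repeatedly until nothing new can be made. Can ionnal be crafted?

Using Recipe 6, xelond and ornmar make halyul.
halyul and xelond → norkye (Recipe 3).
norkye and halyul → lammar (Recipe 2).
lammar and norkye → ionnal (Recipe 4).

Yes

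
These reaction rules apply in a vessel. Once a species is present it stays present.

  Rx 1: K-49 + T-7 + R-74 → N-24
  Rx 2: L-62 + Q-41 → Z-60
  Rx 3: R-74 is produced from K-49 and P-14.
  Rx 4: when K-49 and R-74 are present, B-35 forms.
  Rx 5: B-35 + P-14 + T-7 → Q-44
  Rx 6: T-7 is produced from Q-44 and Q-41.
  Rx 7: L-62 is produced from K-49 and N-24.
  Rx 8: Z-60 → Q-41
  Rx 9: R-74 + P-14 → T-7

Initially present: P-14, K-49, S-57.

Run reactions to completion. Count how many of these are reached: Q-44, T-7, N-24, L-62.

K-49 and P-14 present → R-74 forms (Rx 3).
R-74 and P-14 present → T-7 forms (Rx 9).
K-49 and R-74 present → B-35 forms (Rx 4).
B-35, P-14, and T-7 present → Q-44 forms (Rx 5).
K-49, T-7, and R-74 present → N-24 forms (Rx 1).
K-49 and N-24 present → L-62 forms (Rx 7).
Q-44: reached.
T-7: reached.
N-24: reached.
L-62: reached.
All 4 are reached.

4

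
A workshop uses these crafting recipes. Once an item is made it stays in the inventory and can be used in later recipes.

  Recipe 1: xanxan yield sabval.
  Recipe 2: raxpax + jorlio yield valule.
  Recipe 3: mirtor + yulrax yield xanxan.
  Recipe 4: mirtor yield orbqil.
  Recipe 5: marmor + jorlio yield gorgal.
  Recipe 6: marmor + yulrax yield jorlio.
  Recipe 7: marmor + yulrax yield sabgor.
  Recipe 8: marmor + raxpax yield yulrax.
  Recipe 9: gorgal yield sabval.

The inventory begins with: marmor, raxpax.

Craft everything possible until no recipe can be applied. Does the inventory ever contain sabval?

Yes

Using Recipe 8, marmor and raxpax make yulrax.
marmor + yulrax → jorlio (Recipe 6).
Using Recipe 5, marmor and jorlio make gorgal.
gorgal → sabval (Recipe 9).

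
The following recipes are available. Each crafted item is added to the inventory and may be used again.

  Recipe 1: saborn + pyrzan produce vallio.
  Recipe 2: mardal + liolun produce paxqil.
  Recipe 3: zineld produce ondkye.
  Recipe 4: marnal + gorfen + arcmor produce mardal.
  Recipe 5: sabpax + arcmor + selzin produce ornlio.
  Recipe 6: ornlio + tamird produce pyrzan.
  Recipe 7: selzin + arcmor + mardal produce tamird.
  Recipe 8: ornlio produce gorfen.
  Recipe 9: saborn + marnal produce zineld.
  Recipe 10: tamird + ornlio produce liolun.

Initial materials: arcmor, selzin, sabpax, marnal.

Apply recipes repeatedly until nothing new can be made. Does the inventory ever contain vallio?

vallio would need saborn and pyrzan (Recipe 1), but saborn is never obtained.

No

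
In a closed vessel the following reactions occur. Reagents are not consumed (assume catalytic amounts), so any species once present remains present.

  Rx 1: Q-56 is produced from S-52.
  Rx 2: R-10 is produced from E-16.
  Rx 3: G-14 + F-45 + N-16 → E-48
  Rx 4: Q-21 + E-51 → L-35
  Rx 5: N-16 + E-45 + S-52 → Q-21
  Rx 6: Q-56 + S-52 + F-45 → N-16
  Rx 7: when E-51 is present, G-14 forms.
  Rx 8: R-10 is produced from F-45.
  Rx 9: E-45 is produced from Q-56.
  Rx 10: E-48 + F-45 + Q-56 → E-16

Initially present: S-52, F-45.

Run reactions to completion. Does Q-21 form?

S-52 present → Q-56 forms (Rx 1).
Q-56 present → E-45 forms (Rx 9).
Q-56, S-52, and F-45 present → N-16 forms (Rx 6).
N-16, E-45, and S-52 present → Q-21 forms (Rx 5).

Yes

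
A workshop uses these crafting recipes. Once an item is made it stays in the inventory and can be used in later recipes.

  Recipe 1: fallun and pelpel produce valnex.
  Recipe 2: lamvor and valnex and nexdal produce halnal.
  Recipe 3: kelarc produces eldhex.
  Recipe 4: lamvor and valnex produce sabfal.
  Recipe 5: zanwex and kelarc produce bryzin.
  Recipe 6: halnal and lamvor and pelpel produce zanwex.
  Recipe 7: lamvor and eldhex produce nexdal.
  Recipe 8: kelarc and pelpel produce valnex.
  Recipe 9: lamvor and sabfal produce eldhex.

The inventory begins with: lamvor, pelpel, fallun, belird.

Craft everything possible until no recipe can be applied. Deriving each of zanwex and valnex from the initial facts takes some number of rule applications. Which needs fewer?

valnex: Using Recipe 1, fallun and pelpel make valnex. [1 rule application]
zanwex: Using Recipe 1, fallun and pelpel make valnex. Using Recipe 4, lamvor and valnex make sabfal. lamvor and sabfal → eldhex (Recipe 9). Using Recipe 7, lamvor and eldhex make nexdal. lamvor and valnex and nexdal → halnal (Recipe 2). Using Recipe 6, halnal, lamvor, and pelpel make zanwex. [6 rule applications]
valnex needs fewer.

valnex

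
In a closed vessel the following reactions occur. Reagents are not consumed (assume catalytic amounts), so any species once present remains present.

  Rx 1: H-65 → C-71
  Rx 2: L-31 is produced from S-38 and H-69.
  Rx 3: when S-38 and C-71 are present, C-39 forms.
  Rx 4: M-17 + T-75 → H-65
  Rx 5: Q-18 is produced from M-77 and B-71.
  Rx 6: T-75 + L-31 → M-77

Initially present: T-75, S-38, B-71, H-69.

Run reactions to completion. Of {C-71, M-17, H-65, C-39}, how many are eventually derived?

C-71 would need H-65 (Rx 1), but H-65 never forms.
No rule produces M-17, and it is not given.
H-65 would need M-17 and T-75 (Rx 4), but M-17 never forms.
C-39 would need S-38 and C-71 (Rx 3), but C-71 never forms.
None of the 4 are reached.

0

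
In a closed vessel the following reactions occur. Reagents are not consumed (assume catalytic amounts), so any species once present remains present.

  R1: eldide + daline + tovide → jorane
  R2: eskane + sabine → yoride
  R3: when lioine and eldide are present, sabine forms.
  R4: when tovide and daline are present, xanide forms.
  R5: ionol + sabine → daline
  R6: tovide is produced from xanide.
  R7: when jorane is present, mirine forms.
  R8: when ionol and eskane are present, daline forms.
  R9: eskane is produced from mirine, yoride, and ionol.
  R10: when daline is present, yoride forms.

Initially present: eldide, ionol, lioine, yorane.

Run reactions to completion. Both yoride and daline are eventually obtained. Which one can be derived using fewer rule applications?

daline

daline: lioine and eldide present → sabine forms (R3). ionol and sabine present → daline forms (R5). [2 rule applications]
yoride: lioine and eldide present → sabine forms (R3). ionol and sabine present → daline forms (R5). daline present → yoride forms (R10). [3 rule applications]
daline needs fewer.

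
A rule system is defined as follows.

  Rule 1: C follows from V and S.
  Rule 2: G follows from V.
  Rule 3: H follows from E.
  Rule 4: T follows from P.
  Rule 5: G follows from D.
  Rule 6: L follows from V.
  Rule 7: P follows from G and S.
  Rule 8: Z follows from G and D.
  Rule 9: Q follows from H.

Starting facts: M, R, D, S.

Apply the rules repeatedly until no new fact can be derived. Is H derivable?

No

H would need E (Rule 3), but E is never established.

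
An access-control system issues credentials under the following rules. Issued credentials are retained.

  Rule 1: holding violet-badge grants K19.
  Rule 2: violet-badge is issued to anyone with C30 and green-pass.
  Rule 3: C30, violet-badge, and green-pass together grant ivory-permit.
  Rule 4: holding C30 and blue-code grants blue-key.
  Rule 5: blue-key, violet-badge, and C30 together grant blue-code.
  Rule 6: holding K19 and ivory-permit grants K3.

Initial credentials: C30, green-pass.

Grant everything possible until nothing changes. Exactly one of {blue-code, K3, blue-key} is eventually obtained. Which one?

Holding C30 and green-pass grants violet-badge (Rule 2).
Holding C30, violet-badge, and green-pass grants ivory-permit (Rule 3).
Holding violet-badge grants K19 (Rule 1).
Holding K19 and ivory-permit grants K3 (Rule 6).
blue-code would need blue-key, violet-badge, and C30 (Rule 5), but blue-key is never granted. blue-key would need C30 and blue-code (Rule 4), but blue-code is never granted.

K3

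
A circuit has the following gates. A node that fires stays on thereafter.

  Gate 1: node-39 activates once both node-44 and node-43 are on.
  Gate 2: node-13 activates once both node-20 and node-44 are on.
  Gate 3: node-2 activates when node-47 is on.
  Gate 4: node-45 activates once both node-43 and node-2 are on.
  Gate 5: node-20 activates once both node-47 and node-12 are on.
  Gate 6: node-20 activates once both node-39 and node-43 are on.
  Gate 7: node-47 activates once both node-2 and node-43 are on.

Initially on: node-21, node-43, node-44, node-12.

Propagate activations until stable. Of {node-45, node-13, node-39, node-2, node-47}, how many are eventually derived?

node-44 and node-43 are on, so node-39 activates (Gate 1).
Gate 6: node-39 and node-43 on → node-20 on.
Gate 2: node-20 and node-44 on → node-13 on.
node-45 would need node-43 and node-2 (Gate 4), but node-2 never turns on.
node-13: reached.
node-39: reached.
node-2 would need node-47 (Gate 3), but node-47 never turns on.
node-47 would need node-2 and node-43 (Gate 7), but node-2 never turns on.
Reached: node-13 and node-39 — 2 of the 5.

2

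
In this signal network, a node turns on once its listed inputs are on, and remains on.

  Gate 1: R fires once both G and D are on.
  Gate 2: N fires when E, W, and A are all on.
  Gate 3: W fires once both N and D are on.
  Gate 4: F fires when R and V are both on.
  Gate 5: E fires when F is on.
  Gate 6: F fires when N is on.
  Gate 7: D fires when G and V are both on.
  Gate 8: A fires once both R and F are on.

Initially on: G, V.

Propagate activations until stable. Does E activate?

Yes

G and V are on, so D fires (Gate 7).
Gate 1: G and D on → R on.
R and V are on, so F fires (Gate 4).
F is on, so E fires (Gate 5).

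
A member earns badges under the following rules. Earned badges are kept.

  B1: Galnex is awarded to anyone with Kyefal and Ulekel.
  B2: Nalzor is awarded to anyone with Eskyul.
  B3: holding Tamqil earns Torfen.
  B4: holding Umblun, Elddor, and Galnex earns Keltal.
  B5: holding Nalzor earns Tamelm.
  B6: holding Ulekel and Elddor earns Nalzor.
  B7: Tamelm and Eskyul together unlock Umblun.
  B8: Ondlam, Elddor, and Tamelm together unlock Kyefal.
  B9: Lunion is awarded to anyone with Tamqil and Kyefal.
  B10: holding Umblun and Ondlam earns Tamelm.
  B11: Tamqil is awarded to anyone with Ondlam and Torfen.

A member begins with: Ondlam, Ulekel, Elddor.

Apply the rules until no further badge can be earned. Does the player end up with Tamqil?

No

Tamqil would need Ondlam and Torfen (B11), but Torfen is never earned.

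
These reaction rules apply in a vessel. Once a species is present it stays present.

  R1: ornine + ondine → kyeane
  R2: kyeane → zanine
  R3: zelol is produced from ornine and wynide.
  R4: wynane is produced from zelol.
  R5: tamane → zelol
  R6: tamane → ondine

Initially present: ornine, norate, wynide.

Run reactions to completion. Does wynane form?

ornine and wynide present → zelol forms (R3).
zelol present → wynane forms (R4).

Yes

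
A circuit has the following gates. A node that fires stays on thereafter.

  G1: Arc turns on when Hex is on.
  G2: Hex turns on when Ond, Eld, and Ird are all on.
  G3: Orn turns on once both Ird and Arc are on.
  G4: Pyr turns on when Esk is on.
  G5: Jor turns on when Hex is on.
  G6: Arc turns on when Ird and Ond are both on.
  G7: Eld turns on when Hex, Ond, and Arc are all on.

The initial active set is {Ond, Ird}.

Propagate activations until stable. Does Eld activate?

No

Eld would need Hex, Ond, and Arc (G7), but Hex never turns on.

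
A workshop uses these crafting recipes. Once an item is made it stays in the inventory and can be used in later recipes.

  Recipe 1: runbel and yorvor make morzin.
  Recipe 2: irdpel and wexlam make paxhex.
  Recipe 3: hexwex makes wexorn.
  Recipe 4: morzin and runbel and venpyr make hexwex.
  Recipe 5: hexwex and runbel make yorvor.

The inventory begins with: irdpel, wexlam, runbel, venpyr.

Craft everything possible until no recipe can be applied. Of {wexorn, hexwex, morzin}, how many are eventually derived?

wexorn would need hexwex (Recipe 3), but hexwex is never obtained.
hexwex would need morzin, runbel, and venpyr (Recipe 4), but morzin is never obtained.
morzin would need runbel and yorvor (Recipe 1), but yorvor is never obtained.
None of the 3 are reached.

0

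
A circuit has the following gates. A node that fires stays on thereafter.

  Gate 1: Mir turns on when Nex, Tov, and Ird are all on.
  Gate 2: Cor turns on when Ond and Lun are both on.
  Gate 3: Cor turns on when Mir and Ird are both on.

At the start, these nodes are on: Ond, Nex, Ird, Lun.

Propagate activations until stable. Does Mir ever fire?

Mir would need Nex, Tov, and Ird (Gate 1), but Tov never turns on.

No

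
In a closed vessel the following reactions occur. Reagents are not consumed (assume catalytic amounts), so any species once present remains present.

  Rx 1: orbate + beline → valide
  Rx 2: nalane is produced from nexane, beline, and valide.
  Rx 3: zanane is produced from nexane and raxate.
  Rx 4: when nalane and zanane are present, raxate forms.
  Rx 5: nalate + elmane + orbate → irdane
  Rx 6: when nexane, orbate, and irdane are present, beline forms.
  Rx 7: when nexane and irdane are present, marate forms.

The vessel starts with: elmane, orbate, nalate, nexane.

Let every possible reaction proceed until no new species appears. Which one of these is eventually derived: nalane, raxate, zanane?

nalane

nalate, elmane, and orbate present → irdane forms (Rx 5).
nexane, orbate, and irdane present → beline forms (Rx 6).
orbate and beline present → valide forms (Rx 1).
nexane, beline, and valide present → nalane forms (Rx 2).
raxate would need nalane and zanane (Rx 4), but zanane never forms. zanane would need nexane and raxate (Rx 3), but raxate never forms.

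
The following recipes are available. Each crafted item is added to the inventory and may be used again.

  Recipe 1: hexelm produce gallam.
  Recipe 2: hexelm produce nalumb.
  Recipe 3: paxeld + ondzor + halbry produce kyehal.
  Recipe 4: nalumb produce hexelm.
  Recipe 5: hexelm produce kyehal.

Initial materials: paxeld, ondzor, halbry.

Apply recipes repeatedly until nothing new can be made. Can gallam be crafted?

gallam would need hexelm (Recipe 1), but hexelm is never obtained.

No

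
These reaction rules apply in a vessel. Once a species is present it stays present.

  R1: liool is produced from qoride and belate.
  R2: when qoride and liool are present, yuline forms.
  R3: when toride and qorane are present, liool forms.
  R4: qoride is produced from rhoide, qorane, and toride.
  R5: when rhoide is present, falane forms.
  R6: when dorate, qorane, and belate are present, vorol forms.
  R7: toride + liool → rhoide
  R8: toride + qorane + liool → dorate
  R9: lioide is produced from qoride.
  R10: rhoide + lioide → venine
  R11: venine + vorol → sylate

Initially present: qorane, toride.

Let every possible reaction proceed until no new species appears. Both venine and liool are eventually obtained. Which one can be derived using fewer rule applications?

liool: toride and qorane present → liool forms (R3). [1 rule application]
venine: toride and qorane present → liool forms (R3). toride and liool present → rhoide forms (R7). rhoide, qorane, and toride present → qoride forms (R4). qoride present → lioide forms (R9). rhoide and lioide present → venine forms (R10). [5 rule applications]
liool needs fewer.

liool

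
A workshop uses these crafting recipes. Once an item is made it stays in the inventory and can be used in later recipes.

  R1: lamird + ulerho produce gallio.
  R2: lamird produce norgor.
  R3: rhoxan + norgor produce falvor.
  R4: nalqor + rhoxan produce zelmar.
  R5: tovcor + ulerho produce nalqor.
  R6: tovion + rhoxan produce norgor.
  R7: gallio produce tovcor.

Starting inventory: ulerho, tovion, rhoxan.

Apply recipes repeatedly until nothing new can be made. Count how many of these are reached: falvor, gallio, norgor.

tovion + rhoxan → norgor (R6).
rhoxan + norgor → falvor (R3).
falvor: reached.
gallio would need lamird and ulerho (R1), but lamird is never obtained.
norgor: reached.
Reached: falvor and norgor — 2 of the 3.

2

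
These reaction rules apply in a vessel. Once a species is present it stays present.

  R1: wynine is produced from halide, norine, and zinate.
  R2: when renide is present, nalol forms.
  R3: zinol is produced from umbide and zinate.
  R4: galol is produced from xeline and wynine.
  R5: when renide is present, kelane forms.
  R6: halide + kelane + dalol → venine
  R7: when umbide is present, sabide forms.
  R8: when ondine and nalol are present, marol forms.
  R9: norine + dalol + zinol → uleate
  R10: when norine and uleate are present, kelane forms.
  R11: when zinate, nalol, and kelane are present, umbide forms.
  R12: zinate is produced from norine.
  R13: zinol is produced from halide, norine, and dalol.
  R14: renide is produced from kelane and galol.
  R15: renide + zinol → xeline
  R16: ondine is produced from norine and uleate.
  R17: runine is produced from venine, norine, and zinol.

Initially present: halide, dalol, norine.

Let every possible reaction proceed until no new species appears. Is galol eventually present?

galol would need xeline and wynine (R4), but xeline never forms.

No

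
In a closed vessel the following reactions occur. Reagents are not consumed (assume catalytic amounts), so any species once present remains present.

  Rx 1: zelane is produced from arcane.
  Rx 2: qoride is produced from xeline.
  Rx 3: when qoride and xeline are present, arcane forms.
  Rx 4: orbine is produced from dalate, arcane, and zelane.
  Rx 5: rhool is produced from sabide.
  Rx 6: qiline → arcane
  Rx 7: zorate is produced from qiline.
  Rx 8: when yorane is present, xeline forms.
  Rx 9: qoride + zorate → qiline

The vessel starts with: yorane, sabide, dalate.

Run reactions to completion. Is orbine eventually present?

Yes

yorane present → xeline forms (Rx 8).
xeline present → qoride forms (Rx 2).
qoride and xeline present → arcane forms (Rx 3).
arcane present → zelane forms (Rx 1).
dalate, arcane, and zelane present → orbine forms (Rx 4).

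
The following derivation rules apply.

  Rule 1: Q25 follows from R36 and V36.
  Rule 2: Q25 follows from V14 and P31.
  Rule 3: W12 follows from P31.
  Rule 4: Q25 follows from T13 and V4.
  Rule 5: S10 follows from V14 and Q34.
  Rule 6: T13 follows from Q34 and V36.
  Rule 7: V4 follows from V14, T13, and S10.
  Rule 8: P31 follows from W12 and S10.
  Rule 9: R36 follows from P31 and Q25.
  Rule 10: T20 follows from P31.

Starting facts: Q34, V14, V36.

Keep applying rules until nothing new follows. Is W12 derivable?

No

W12 would need P31 (Rule 3), but P31 is never established.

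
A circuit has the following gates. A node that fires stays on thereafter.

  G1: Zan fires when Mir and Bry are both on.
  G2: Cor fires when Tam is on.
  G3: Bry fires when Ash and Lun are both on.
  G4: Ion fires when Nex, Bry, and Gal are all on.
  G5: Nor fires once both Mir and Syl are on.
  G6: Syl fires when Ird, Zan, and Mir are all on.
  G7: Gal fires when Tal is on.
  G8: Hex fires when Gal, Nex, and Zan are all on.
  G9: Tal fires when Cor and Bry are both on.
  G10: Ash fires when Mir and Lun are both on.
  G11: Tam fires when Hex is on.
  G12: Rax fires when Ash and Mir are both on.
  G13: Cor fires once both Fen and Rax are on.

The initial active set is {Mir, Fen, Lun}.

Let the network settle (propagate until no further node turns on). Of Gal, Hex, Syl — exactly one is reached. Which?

Gal

Mir and Lun are on, so Ash fires (G10).
Ash and Lun are on, so Bry fires (G3).
Ash and Mir are on, so Rax fires (G12).
Fen and Rax are on, so Cor fires (G13).
Cor and Bry are on, so Tal fires (G9).
G7: Tal on → Gal on.
Syl would need Ird, Zan, and Mir (G6), but Ird never turns on. Hex would need Gal, Nex, and Zan (G8), but Nex never turns on.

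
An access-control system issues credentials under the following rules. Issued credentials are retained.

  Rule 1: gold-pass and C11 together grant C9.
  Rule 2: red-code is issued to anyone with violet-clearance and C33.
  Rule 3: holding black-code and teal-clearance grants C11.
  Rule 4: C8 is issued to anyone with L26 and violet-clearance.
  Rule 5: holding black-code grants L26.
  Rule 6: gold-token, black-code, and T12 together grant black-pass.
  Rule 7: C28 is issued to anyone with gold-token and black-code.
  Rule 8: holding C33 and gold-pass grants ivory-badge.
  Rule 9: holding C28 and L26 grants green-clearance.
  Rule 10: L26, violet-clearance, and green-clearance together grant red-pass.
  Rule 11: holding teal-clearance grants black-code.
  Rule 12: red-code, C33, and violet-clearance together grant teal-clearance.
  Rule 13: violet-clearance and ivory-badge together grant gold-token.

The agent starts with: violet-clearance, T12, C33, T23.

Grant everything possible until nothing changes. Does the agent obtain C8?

Holding violet-clearance and C33 grants red-code (Rule 2).
Holding red-code, C33, and violet-clearance grants teal-clearance (Rule 12).
Holding teal-clearance grants black-code (Rule 11).
Holding black-code grants L26 (Rule 5).
Holding L26 and violet-clearance grants C8 (Rule 4).

Yes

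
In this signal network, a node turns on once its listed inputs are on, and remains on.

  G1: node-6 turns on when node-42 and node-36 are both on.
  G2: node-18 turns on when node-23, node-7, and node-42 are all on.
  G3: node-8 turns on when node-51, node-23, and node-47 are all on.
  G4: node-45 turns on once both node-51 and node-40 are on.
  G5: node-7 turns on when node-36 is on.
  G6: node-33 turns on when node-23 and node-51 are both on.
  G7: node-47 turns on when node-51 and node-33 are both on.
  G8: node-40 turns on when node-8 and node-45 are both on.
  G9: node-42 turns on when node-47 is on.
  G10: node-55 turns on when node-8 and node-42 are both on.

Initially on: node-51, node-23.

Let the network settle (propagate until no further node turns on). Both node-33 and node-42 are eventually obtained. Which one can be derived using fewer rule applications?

node-33: G6: node-23 and node-51 on → node-33 on. [1 rule application]
node-42: node-23 and node-51 are on, so node-33 turns on (G6). G7: node-51 and node-33 on → node-47 on. node-47 is on, so node-42 turns on (G9). [3 rule applications]
node-33 needs fewer.

node-33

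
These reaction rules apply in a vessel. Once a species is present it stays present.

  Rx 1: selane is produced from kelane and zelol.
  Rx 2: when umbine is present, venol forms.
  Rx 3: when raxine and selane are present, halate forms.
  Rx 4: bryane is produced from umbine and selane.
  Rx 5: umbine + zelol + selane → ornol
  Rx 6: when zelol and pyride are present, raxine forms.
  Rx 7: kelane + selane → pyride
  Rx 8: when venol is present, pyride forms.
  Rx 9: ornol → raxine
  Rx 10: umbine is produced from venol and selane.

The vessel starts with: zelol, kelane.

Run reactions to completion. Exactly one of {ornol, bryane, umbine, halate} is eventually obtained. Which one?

halate

kelane and zelol present → selane forms (Rx 1).
kelane and selane present → pyride forms (Rx 7).
zelol and pyride present → raxine forms (Rx 6).
raxine and selane present → halate forms (Rx 3).
ornol would need umbine, zelol, and selane (Rx 5), but umbine never forms. umbine would need venol and selane (Rx 10), but venol never forms. bryane would need umbine and selane (Rx 4), but umbine never forms.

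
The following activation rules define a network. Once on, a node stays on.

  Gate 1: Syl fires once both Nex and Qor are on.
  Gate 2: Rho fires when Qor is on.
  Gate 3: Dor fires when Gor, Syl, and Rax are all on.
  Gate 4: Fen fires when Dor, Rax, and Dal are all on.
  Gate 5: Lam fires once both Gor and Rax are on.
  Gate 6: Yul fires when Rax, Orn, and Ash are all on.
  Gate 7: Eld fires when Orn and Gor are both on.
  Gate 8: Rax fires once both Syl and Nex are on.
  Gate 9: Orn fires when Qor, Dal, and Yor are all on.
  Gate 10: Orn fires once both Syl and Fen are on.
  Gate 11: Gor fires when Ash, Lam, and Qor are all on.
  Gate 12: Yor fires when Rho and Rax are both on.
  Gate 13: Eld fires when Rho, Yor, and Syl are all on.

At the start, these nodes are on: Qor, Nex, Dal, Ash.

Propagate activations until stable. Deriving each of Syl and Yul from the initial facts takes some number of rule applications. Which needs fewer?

Syl

Syl: Gate 1: Nex and Qor on → Syl on. [1 rule application]
Yul: Gate 2: Qor on → Rho on. Nex and Qor are on, so Syl fires (Gate 1). Gate 8: Syl and Nex on → Rax on. Gate 12: Rho and Rax on → Yor on. Qor, Dal, and Yor are on, so Orn fires (Gate 9). Gate 6: Rax, Orn, and Ash on → Yul on. [6 rule applications]
Syl needs fewer.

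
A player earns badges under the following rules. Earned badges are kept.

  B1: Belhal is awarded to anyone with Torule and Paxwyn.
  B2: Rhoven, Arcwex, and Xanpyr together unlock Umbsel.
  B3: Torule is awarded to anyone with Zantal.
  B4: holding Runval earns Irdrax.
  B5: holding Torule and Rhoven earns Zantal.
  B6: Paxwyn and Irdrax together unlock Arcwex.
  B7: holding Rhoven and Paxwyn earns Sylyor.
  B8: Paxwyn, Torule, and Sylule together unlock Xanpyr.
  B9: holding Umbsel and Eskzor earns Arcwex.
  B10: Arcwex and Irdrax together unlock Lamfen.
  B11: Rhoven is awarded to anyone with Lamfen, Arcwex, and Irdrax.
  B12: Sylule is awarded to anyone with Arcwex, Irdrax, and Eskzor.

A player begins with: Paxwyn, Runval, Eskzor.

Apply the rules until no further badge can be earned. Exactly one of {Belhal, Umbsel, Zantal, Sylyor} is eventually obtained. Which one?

Sylyor

With Runval, Irdrax is earned (B4).
With Paxwyn and Irdrax, Arcwex is earned (B6).
With Arcwex and Irdrax, Lamfen is earned (B10).
With Lamfen, Arcwex, and Irdrax, Rhoven is earned (B11).
With Rhoven and Paxwyn, Sylyor is earned (B7).
Zantal would need Torule and Rhoven (B5), but Torule is never earned. Umbsel would need Rhoven, Arcwex, and Xanpyr (B2), but Xanpyr is never earned. Belhal would need Torule and Paxwyn (B1), but Torule is never earned.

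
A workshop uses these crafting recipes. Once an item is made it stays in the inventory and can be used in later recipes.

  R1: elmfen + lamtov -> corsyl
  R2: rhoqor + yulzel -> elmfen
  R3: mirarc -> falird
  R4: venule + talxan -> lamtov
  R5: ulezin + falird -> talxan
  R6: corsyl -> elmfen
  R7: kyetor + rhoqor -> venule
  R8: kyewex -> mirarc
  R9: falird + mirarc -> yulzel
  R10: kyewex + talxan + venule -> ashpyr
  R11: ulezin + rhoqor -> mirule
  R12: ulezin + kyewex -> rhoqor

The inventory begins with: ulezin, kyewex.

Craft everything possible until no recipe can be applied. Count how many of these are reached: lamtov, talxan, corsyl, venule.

Using R8, kyewex makes mirarc.
Using R3, mirarc makes falird.
ulezin + falird -> talxan (R5).
lamtov would need venule and talxan (R4), but venule is never obtained.
talxan: reached.
corsyl would need elmfen and lamtov (R1), but lamtov is never obtained.
venule would need kyetor and rhoqor (R7), but kyetor is never obtained.
Reached: talxan — 1 of the 4.

1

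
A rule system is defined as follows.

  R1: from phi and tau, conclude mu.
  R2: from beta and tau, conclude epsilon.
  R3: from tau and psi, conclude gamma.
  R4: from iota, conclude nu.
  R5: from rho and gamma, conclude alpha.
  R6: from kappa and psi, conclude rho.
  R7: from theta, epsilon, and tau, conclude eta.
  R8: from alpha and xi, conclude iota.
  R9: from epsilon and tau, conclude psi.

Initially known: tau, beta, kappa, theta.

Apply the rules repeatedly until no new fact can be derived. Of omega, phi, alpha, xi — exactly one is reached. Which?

alpha

From beta and tau, R2 gives epsilon.
epsilon and tau hold, so psi follows (R9).
kappa and psi hold, so rho follows (R6).
tau and psi hold, so gamma follows (R3).
From rho and gamma, R5 gives alpha.
No rule produces omega, and it is not given. No rule produces phi, and it is not given. No rule produces xi, and it is not given.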